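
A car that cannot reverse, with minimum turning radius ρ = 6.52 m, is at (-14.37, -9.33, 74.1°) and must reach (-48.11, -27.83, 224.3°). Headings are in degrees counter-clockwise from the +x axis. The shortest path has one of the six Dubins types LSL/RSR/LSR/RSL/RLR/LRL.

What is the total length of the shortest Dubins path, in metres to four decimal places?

Let ψ = atan2(Δy, Δx) = atan2(-18.50, -33.74) = -151.2636° be the start→goal bearing.
Normalize: d = |goal − start| / ρ = 38.479054/6.52 = 5.901695, α = (θ_start − ψ) mod 360° = 225.3636° = 3.933336 rad, β = (θ_goal − ψ) mod 360° = 15.5636° = 0.271636 rad.
Common terms: sin α = -0.711580, cos α = -0.702606, sin β = 0.268307, cos β = 0.963333, cos(α−β) = -0.867765, d² = 34.830009. Work in radians in the unit-radius frame; every candidate has L = ρ·(t + p + q).
LSL: p² = 2 + d² − 2cos(α−β) + 2d(sin α − sin β) = 26.999551; p = √p² = 5.196109; φ = atan2(cos β − cos α, d + sin α − sin β) = 0.326376 rad; t = (φ − α) mod 2π = 2.676225 rad, q = (β − φ) mod 2π = 6.228445 rad → L = 6.52·(2.676225 + 5.196109 + 6.228445) = 6.52·14.100779 = 91.937080 m
RSR: p² = 2 + d² − 2cos(α−β) + 2d(sin β − sin α) = 50.131528; p = √p² = 7.080362; φ = atan2(cos α − cos β, d − sin α + sin β) = -0.237517 rad; t = (α − φ) mod 2π = 4.170853 rad, q = (φ − β) mod 2π = 5.774033 rad → L = 6.52·(4.170853 + 7.080362 + 5.774033) = 6.52·17.025248 = 111.004618 m
LSR: p² = d² − 2 + 2cos(α−β) + 2d(sin α + sin β) = 25.862364; p = √p² = 5.085505; φ = atan2(−cos α − cos β, d + sin α + sin β) − atan2(−2, p) = 0.326965 rad; t = (φ − α) mod 2π = 2.676814 rad, q = (φ − β) mod 2π = 0.055330 rad → L = 6.52·(2.676814 + 5.085505 + 0.055330) = 6.52·7.817649 = 50.971074 m
RSL: p² = d² − 2 + 2cos(α−β) − 2d(sin α + sin β) = 36.326591; p = √p² = 6.027154; φ = atan2(cos α + cos β, d − sin α − sin β) − atan2(2, p) = -0.279329 rad; t = (α − φ) mod 2π = 4.212666 rad, q = (β − φ) mod 2π = 0.550965 rad → L = 6.52·(4.212666 + 6.027154 + 0.550965) = 6.52·10.790785 = 70.355920 m
RLR: c = (6 − d² + 2cos(α−β) + 2d(sin α − sin β))/8 = -5.266441, |c| > 1 → infeasible
LRL: c = (6 − d² + 2cos(α−β) − 2d(sin α − sin β))/8 = -2.374944, |c| > 1 → infeasible
Shortest: LSR with L = 50.971074 m ≈ 50.9711 m

50.9711 m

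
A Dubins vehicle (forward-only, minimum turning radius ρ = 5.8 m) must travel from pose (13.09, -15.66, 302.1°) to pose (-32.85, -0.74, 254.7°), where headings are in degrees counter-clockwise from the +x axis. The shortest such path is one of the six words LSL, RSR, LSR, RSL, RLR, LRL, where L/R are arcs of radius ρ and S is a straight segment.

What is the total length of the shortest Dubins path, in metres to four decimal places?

65.7783 m

Let ψ = atan2(Δy, Δx) = atan2(14.92, -45.94) = 162.0077° be the start→goal bearing.
Normalize: d = |goal − start| / ρ = 48.302070/5.8 = 8.327943, α = (θ_start − ψ) mod 360° = 140.0923° = 2.445072 rad, β = (θ_goal − ψ) mod 360° = 92.6923° = 1.617786 rad.
Common terms: sin α = 0.641553, cos α = -0.767079, sin β = 0.998896, cos β = -0.046972, cos(α−β) = 0.676876, d² = 69.354637. Work in radians in the unit-radius frame; every candidate has L = ρ·(t + p + q).
LSL: p² = 2 + d² − 2cos(α−β) + 2d(sin α − sin β) = 64.049010; p = √p² = 8.003063; φ = atan2(cos β − cos α, d + sin α − sin β) = 0.090101 rad; t = (φ − α) mod 2π = 3.928214 rad, q = (β − φ) mod 2π = 1.527685 rad → L = 5.8·(3.928214 + 8.003063 + 1.527685) = 5.8·13.458962 = 78.061978 m
RSR: p² = 2 + d² − 2cos(α−β) + 2d(sin β − sin α) = 75.952761; p = √p² = 8.715088; φ = atan2(cos α − cos β, d − sin α + sin β) = -0.082722 rad; t = (α − φ) mod 2π = 2.527794 rad, q = (φ − β) mod 2π = 4.582677 rad → L = 5.8·(2.527794 + 8.715088 + 4.582677) = 5.8·15.825560 = 91.788245 m
LSR: p² = d² − 2 + 2cos(α−β) + 2d(sin α + sin β) = 96.031516; p = √p² = 9.799567; φ = atan2(−cos α − cos β, d + sin α + sin β) − atan2(−2, p) = 0.282808 rad; t = (φ − α) mod 2π = 4.120921 rad, q = (φ − β) mod 2π = 4.948207 rad → L = 5.8·(4.120921 + 9.799567 + 4.948207) = 5.8·18.868696 = 109.438436 m
RSL: p² = d² − 2 + 2cos(α−β) − 2d(sin α + sin β) = 41.385262; p = √p² = 6.433138; φ = atan2(cos α + cos β, d − sin α − sin β) − atan2(2, p) = -0.422549 rad; t = (α − φ) mod 2π = 2.867621 rad, q = (β − φ) mod 2π = 2.040335 rad → L = 5.8·(2.867621 + 6.433138 + 2.040335) = 5.8·11.341094 = 65.778348 m
RLR: c = (6 − d² + 2cos(α−β) + 2d(sin α − sin β))/8 = -8.494095, |c| > 1 → infeasible
LRL: c = (6 − d² + 2cos(α−β) − 2d(sin α − sin β))/8 = -7.006126, |c| > 1 → infeasible
Shortest: RSL with L = 65.778348 m ≈ 65.7783 m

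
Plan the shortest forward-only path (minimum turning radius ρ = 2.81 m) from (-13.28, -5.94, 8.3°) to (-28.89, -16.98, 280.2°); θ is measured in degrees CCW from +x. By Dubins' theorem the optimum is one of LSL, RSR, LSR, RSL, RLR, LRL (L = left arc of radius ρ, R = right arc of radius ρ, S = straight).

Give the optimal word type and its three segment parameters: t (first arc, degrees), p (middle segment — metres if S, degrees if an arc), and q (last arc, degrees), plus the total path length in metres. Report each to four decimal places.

Let ψ = atan2(Δy, Δx) = atan2(-11.04, -15.61) = -144.7306° be the start→goal bearing.
Normalize: d = |goal − start| / ρ = 19.119459/2.81 = 6.804078, α = (θ_start − ψ) mod 360° = 153.0306° = 2.670887 rad, β = (θ_goal − ψ) mod 360° = 64.9306° = 1.133252 rad.
Common terms: sin α = 0.453515, cos α = -0.891249, sin β = 0.905795, cos β = 0.423716, cos(α−β) = 0.033155, d² = 46.295475. Work in radians in the unit-radius frame; every candidate has L = ρ·(t + p + q).
LSL: p² = 2 + d² − 2cos(α−β) + 2d(sin α − sin β) = 42.074471; p = √p² = 6.486484; φ = atan2(cos β − cos α, d + sin α − sin β) = 0.204139 rad; t = (φ − α) mod 2π = 3.816437 rad, q = (β − φ) mod 2π = 0.929113 rad → L = 2.81·(3.816437 + 6.486484 + 0.929113) = 2.81·11.232034 = 31.562015 m
RSR: p² = 2 + d² − 2cos(α−β) + 2d(sin β − sin α) = 54.383858; p = √p² = 7.374541; φ = atan2(cos α − cos β, d − sin α + sin β) = -0.179270 rad; t = (α − φ) mod 2π = 2.850157 rad, q = (φ − β) mod 2π = 4.970663 rad → L = 2.81·(2.850157 + 7.374541 + 4.970663) = 2.81·15.195362 = 42.698966 m
LSR: p² = d² − 2 + 2cos(α−β) + 2d(sin α + sin β) = 62.859489; p = √p² = 7.928398; φ = atan2(−cos α − cos β, d + sin α + sin β) − atan2(−2, p) = 0.304312 rad; t = (φ − α) mod 2π = 3.916610 rad, q = (φ − β) mod 2π = 5.454245 rad → L = 2.81·(3.916610 + 7.928398 + 5.454245) = 2.81·17.299253 = 48.610900 m
RSL: p² = d² − 2 + 2cos(α−β) − 2d(sin α + sin β) = 25.864082; p = √p² = 5.085674; φ = atan2(cos α + cos β, d − sin α − sin β) − atan2(2, p) = -0.460342 rad; t = (α − φ) mod 2π = 3.131229 rad, q = (β − φ) mod 2π = 1.593594 rad → L = 2.81·(3.131229 + 5.085674 + 1.593594) = 2.81·9.810497 = 27.567497 m
RLR: c = (6 − d² + 2cos(α−β) + 2d(sin α − sin β))/8 = -5.797982, |c| > 1 → infeasible
LRL: c = (6 − d² + 2cos(α−β) − 2d(sin α − sin β))/8 = -4.259309, |c| > 1 → infeasible
Shortest: RSL with L = 27.567497 m ≈ 27.5675 m
Convert RSL to answer units (arcs ×180/π): t = 3.131229·180/π = 179.4062°, p = ρ·p = 2.81·5.085674 = 14.2907 m, q = 1.593594·180/π = 91.3062°, L = 27.5675 m.

RSL: t = 179.4062°, p = 14.2907 m, q = 91.3062°, L = 27.5675 m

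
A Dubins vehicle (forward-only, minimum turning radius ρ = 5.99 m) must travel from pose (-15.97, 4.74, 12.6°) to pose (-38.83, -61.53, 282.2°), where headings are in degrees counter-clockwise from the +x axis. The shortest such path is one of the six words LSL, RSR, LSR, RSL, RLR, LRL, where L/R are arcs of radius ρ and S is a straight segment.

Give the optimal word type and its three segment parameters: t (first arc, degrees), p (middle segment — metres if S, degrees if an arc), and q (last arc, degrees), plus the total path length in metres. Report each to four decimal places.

Let ψ = atan2(Δy, Δx) = atan2(-66.27, -22.86) = -109.0320° be the start→goal bearing.
Normalize: d = |goal − start| / ρ = 70.102015/5.99 = 11.703174, α = (θ_start − ψ) mod 360° = 121.6320° = 2.122879 rad, β = (θ_goal − ψ) mod 360° = 31.2320° = 0.545101 rad.
Common terms: sin α = 0.851434, cos α = -0.524462, sin β = 0.518505, cos β = 0.855075, cos(α−β) = -0.006981, d² = 136.964292. Work in radians in the unit-radius frame; every candidate has L = ρ·(t + p + q).
LSL: p² = 2 + d² − 2cos(α−β) + 2d(sin α − sin β) = 146.770918; p = √p² = 12.114905; φ = atan2(cos β − cos α, d + sin α − sin β) = 0.114119 rad; t = (φ − α) mod 2π = 4.274425 rad, q = (β − φ) mod 2π = 0.430983 rad → L = 5.99·(4.274425 + 12.114905 + 0.430983) = 5.99·16.820312 = 100.753672 m
RSR: p² = 2 + d² − 2cos(α−β) + 2d(sin β − sin α) = 131.185591; p = √p² = 11.453628; φ = atan2(cos α − cos β, d − sin α + sin β) = -0.120738 rad; t = (α − φ) mod 2π = 2.243617 rad, q = (φ − β) mod 2π = 5.617346 rad → L = 5.99·(2.243617 + 11.453628 + 5.617346) = 5.99·19.314591 = 115.694399 m
LSR: p² = d² − 2 + 2cos(α−β) + 2d(sin α + sin β) = 167.015595; p = √p² = 12.923451; φ = atan2(−cos α − cos β, d + sin α + sin β) − atan2(−2, p) = 0.128255 rad; t = (φ − α) mod 2π = 4.288562 rad, q = (φ − β) mod 2π = 5.866339 rad → L = 5.99·(4.288562 + 12.923451 + 5.866339) = 5.99·23.078352 = 138.239330 m
RSL: p² = d² − 2 + 2cos(α−β) − 2d(sin α + sin β) = 102.885064; p = √p² = 10.143227; φ = atan2(cos α + cos β, d − sin α − sin β) − atan2(2, p) = -0.162694 rad; t = (α − φ) mod 2π = 2.285573 rad, q = (β − φ) mod 2π = 0.707796 rad → L = 5.99·(2.285573 + 10.143227 + 0.707796) = 5.99·13.136596 = 78.688212 m
RLR: c = (6 − d² + 2cos(α−β) + 2d(sin α − sin β))/8 = -15.398199, |c| > 1 → infeasible
LRL: c = (6 − d² + 2cos(α−β) − 2d(sin α − sin β))/8 = -17.346365, |c| > 1 → infeasible
Shortest: RSL with L = 78.688212 m ≈ 78.6882 m
Convert RSL to answer units (arcs ×180/π): t = 2.285573·180/π = 130.9537°, p = ρ·p = 5.99·10.143227 = 60.7579 m, q = 0.707796·180/π = 40.5537°, L = 78.6882 m.

RSL: t = 130.9537°, p = 60.7579 m, q = 40.5537°, L = 78.6882 m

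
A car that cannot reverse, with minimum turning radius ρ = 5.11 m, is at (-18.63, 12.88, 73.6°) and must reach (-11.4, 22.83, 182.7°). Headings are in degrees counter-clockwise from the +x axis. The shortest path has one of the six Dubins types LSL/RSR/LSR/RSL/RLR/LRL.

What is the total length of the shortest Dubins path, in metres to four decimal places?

35.0618 m

Let ψ = atan2(Δy, Δx) = atan2(9.95, 7.23) = 53.9966° be the start→goal bearing.
Normalize: d = |goal − start| / ρ = 12.299406/5.11 = 2.406929, α = (θ_start − ψ) mod 360° = 19.6034° = 0.342144 rad, β = (θ_goal − ψ) mod 360° = 128.7034° = 2.246298 rad.
Common terms: sin α = 0.335507, cos α = 0.942038, sin β = 0.780393, cos β = -0.625289, cos(α−β) = -0.327218, d² = 5.793307. Work in radians in the unit-radius frame; every candidate has L = ρ·(t + p + q).
LSL: p² = 2 + d² − 2cos(α−β) + 2d(sin α − sin β) = 6.306125; p = √p² = 2.511200; φ = atan2(cos β − cos α, d + sin α − sin β) = -0.674023 rad; t = (φ − α) mod 2π = 5.267018 rad, q = (β − φ) mod 2π = 2.920321 rad → L = 5.11·(5.267018 + 2.511200 + 2.920321) = 5.11·10.698539 = 54.669537 m
RSR: p² = 2 + d² − 2cos(α−β) + 2d(sin β − sin α) = 10.589360; p = √p² = 3.254130; φ = atan2(cos α − cos β, d − sin α + sin β) = 0.502528 rad; t = (α − φ) mod 2π = 6.122801 rad, q = (φ − β) mod 2π = 4.539415 rad → L = 5.11·(6.122801 + 3.254130 + 4.539415) = 5.11·13.916346 = 71.112528 m
LSR: p² = d² − 2 + 2cos(α−β) + 2d(sin α + sin β) = 8.510658; p = √p² = 2.917303; φ = atan2(−cos α − cos β, d + sin α + sin β) − atan2(−2, p) = 0.511300 rad; t = (φ − α) mod 2π = 0.169156 rad, q = (φ − β) mod 2π = 4.548187 rad → L = 5.11·(0.169156 + 2.917303 + 4.548187) = 5.11·7.634647 = 39.013044 m
RSL: p² = d² − 2 + 2cos(α−β) − 2d(sin α + sin β) = -2.232917 < 0 → infeasible
RLR: c = (6 − d² + 2cos(α−β) + 2d(sin α − sin β))/8 = -0.323670; p = 2π − arccos c = 4.382783 rad; φ = atan2(cos α − cos β, d − sin α + sin β) = 0.502528 rad; t = (α − φ + p/2) mod 2π = 2.031008 rad, q = (α − β − t + p) mod 2π = 0.447621 rad → L = 5.11·(2.031008 + 4.382783 + 0.447621) = 5.11·6.861412 = 35.061817 m
LRL: c = (6 − d² + 2cos(α−β) − 2d(sin α − sin β))/8 = 0.211734; p = 2π − arccos c = 4.925738 rad; φ = atan2(cos β − cos α, d + sin α − sin β) = -0.674023 rad; t = (φ − α + p/2) mod 2π = 1.446702 rad, q = (β − α − t + p) mod 2π = 5.383190 rad → L = 5.11·(1.446702 + 4.925738 + 5.383190) = 5.11·11.755631 = 60.071272 m
Shortest: RLR with L = 35.061817 m ≈ 35.0618 m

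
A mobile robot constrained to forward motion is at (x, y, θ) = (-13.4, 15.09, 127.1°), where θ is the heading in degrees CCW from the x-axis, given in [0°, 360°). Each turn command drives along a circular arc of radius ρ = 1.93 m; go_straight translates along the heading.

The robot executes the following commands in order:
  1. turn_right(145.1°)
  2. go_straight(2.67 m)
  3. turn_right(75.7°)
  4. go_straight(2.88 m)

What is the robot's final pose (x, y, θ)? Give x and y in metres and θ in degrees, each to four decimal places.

set_pose: (x, y, θ) = (-13.4000, 15.0900, 127.1000°), ρ = 1.93
turn_right(145.1°): centre at ρ to the right, rotate −145.1° → (-11.2643, 18.0897, -18.0000° ≡ 342.0000°)
go_straight(2.67): x += 2.67·cos θ, y += 2.67·sin θ → (-8.7249, 17.2647, 342.0000°)
turn_right(75.7°): centre at ρ to the right, rotate −75.7° → (-7.3954, 15.3046, 266.3000°)
go_straight(2.88): x += 2.88·cos θ, y += 2.88·sin θ → (-7.5812, 12.4306, 266.3000°)

(-7.5812, 12.4306, 266.3000°)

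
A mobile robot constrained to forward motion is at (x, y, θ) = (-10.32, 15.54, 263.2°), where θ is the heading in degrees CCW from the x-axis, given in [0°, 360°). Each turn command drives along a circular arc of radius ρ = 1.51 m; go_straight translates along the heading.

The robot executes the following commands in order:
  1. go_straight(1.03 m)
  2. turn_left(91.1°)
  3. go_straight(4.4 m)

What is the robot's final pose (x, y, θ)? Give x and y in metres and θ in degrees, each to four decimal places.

(-4.7143, 12.3989, 354.3000°)

set_pose: (x, y, θ) = (-10.3200, 15.5400, 263.2000°), ρ = 1.51
go_straight(1.03): x += 1.03·cos θ, y += 1.03·sin θ → (-10.4420, 14.5172, 263.2000°)
turn_left(91.1°): centre at ρ to the left, rotate +91.1° → (-9.0926, 12.8359, 354.3000°)
go_straight(4.4): x += 4.4·cos θ, y += 4.4·sin θ → (-4.7143, 12.3989, 354.3000°)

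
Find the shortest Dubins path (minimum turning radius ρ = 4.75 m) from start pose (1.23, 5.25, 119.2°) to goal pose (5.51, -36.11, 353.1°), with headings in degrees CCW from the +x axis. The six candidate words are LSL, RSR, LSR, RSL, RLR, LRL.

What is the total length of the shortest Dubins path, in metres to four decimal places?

Let ψ = atan2(Δy, Δx) = atan2(-41.36, 4.28) = -84.0920° be the start→goal bearing.
Normalize: d = |goal − start| / ρ = 41.580861/4.75 = 8.753865, α = (θ_start − ψ) mod 360° = 203.2920° = 3.548114 rad, β = (θ_goal − ψ) mod 360° = 77.1920° = 1.347254 rad.
Common terms: sin α = -0.395417, cos α = -0.918502, sin β = 0.975118, cos β = 0.221685, cos(α−β) = -0.589196, d² = 76.630161. Work in radians in the unit-radius frame; every candidate has L = ρ·(t + p + q).
LSL: p² = 2 + d² − 2cos(α−β) + 2d(sin α − sin β) = 55.813595; p = √p² = 7.470850; φ = atan2(cos β − cos α, d + sin α − sin β) = 0.153217 rad; t = (φ − α) mod 2π = 2.888288 rad, q = (β − φ) mod 2π = 1.194037 rad → L = 4.75·(2.888288 + 7.470850 + 1.194037) = 4.75·11.553175 = 54.877580 m
RSR: p² = 2 + d² − 2cos(α−β) + 2d(sin β − sin α) = 103.803512; p = √p² = 10.188401; φ = atan2(cos α − cos β, d − sin α + sin β) = -0.112145 rad; t = (α − φ) mod 2π = 3.660259 rad, q = (φ − β) mod 2π = 4.823786 rad → L = 4.75·(3.660259 + 10.188401 + 4.823786) = 4.75·18.672446 = 88.694120 m
LSR: p² = d² − 2 + 2cos(α−β) + 2d(sin α + sin β) = 83.601026; p = √p² = 9.143360; φ = atan2(−cos α − cos β, d + sin α + sin β) − atan2(−2, p) = 0.289865 rad; t = (φ − α) mod 2π = 3.024936 rad, q = (φ − β) mod 2π = 5.225796 rad → L = 4.75·(3.024936 + 9.143360 + 5.225796) = 4.75·17.394092 = 82.621938 m
RSL: p² = d² − 2 + 2cos(α−β) − 2d(sin α + sin β) = 63.302509; p = √p² = 7.956287; φ = atan2(cos α + cos β, d − sin α − sin β) − atan2(2, p) = -0.331312 rad; t = (α − φ) mod 2π = 3.879426 rad, q = (β − φ) mod 2π = 1.678566 rad → L = 4.75·(3.879426 + 7.956287 + 1.678566) = 4.75·13.514279 = 64.192824 m
RLR: c = (6 − d² + 2cos(α−β) + 2d(sin α − sin β))/8 = -11.975439, |c| > 1 → infeasible
LRL: c = (6 − d² + 2cos(α−β) − 2d(sin α − sin β))/8 = -5.976699, |c| > 1 → infeasible
Shortest: LSL with L = 54.877580 m ≈ 54.8776 m

54.8776 m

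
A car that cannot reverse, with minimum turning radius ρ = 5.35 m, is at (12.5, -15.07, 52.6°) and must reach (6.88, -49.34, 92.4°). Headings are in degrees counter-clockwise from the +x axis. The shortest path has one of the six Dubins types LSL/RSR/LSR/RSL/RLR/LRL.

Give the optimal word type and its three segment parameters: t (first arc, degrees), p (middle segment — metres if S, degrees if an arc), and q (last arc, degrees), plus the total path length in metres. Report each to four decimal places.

Let ψ = atan2(Δy, Δx) = atan2(-34.27, -5.62) = -99.3131° be the start→goal bearing.
Normalize: d = |goal − start| / ρ = 34.727760/5.35 = 6.491170, α = (θ_start − ψ) mod 360° = 151.9131° = 2.651385 rad, β = (θ_goal − ψ) mod 360° = 191.7131° = 3.346026 rad.
Common terms: sin α = 0.470810, cos α = -0.882235, sin β = -0.203012, cos β = -0.979176, cos(α−β) = 0.768284, d² = 42.135289. Work in radians in the unit-radius frame; every candidate has L = ρ·(t + p + q).
LSL: p² = 2 + d² − 2cos(α−β) + 2d(sin α − sin β) = 51.346501; p = √p² = 7.165647; φ = atan2(cos β − cos α, d + sin α − sin β) = -0.013529 rad; t = (φ − α) mod 2π = 3.618272 rad, q = (β − φ) mod 2π = 3.359555 rad → L = 5.35·(3.618272 + 7.165647 + 3.359555) = 5.35·14.143474 = 75.667584 m
RSR: p² = 2 + d² − 2cos(α−β) + 2d(sin β − sin α) = 33.850943; p = √p² = 5.818156; φ = atan2(cos α − cos β, d − sin α + sin β) = 0.016663 rad; t = (α − φ) mod 2π = 2.634722 rad, q = (φ − β) mod 2π = 2.953822 rad → L = 5.35·(2.634722 + 5.818156 + 2.953822) = 5.35·11.406701 = 61.025848 m
LSR: p² = d² − 2 + 2cos(α−β) + 2d(sin α + sin β) = 45.148495; p = √p² = 6.719263; φ = atan2(−cos α − cos β, d + sin α + sin β) − atan2(−2, p) = 0.558038 rad; t = (φ − α) mod 2π = 4.189839 rad, q = (φ − β) mod 2π = 3.495198 rad → L = 5.35·(4.189839 + 6.719263 + 3.495198) = 5.35·14.404299 = 77.063001 m
RSL: p² = d² − 2 + 2cos(α−β) − 2d(sin α + sin β) = 38.195216; p = √p² = 6.180228; φ = atan2(cos α + cos β, d − sin α − sin β) − atan2(2, p) = -0.603608 rad; t = (α − φ) mod 2π = 3.254992 rad, q = (β − φ) mod 2π = 3.949633 rad → L = 5.35·(3.254992 + 6.180228 + 3.949633) = 5.35·13.384853 = 71.608964 m
RLR: c = (6 − d² + 2cos(α−β) + 2d(sin α − sin β))/8 = -3.231368, |c| > 1 → infeasible
LRL: c = (6 − d² + 2cos(α−β) − 2d(sin α − sin β))/8 = -5.418313, |c| > 1 → infeasible
Shortest: RSR with L = 61.025848 m ≈ 61.0258 m
Convert RSR to answer units (arcs ×180/π): t = 2.634722·180/π = 150.9584°, p = ρ·p = 5.35·5.818156 = 31.1271 m, q = 2.953822·180/π = 169.2416°, L = 61.0258 m.

RSR: t = 150.9584°, p = 31.1271 m, q = 169.2416°, L = 61.0258 m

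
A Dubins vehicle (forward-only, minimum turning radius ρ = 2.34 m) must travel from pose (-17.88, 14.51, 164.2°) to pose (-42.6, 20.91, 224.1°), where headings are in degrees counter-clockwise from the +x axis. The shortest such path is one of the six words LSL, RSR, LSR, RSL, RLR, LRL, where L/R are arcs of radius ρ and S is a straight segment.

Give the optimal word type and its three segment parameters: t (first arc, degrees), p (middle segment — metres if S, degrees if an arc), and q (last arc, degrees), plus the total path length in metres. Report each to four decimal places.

Let ψ = atan2(Δy, Δx) = atan2(6.40, -24.72) = 165.4849° be the start→goal bearing.
Normalize: d = |goal − start| / ρ = 25.535043/2.34 = 10.912411, α = (θ_start − ψ) mod 360° = 358.7151° = 6.260760 rad, β = (θ_goal − ψ) mod 360° = 58.6151° = 1.023027 rad.
Common terms: sin α = -0.022423, cos α = 0.999749, sin β = 0.853689, cos β = 0.520784, cos(α−β) = 0.501511, d² = 119.080722. Work in radians in the unit-radius frame; every candidate has L = ρ·(t + p + q).
LSL: p² = 2 + d² − 2cos(α−β) + 2d(sin α − sin β) = 100.956721; p = √p² = 10.047722; φ = atan2(cos β − cos α, d + sin α − sin β) = -0.047687 rad; t = (φ − α) mod 2π = 6.257923 rad, q = (β − φ) mod 2π = 1.070714 rad → L = 2.34·(6.257923 + 10.047722 + 1.070714) = 2.34·17.376360 = 40.660682 m
RSR: p² = 2 + d² − 2cos(α−β) + 2d(sin β − sin α) = 139.198679; p = √p² = 11.798249; φ = atan2(cos α − cos β, d − sin α + sin β) = 0.040607 rad; t = (α − φ) mod 2π = 6.220153 rad, q = (φ − β) mod 2π = 5.300765 rad → L = 2.34·(6.220153 + 11.798249 + 5.300765) = 2.34·23.319167 = 54.566852 m
LSR: p² = d² − 2 + 2cos(α−β) + 2d(sin α + sin β) = 136.225966; p = √p² = 11.671588; φ = atan2(−cos α − cos β, d + sin α + sin β) − atan2(−2, p) = 0.040948 rad; t = (φ − α) mod 2π = 0.063373 rad, q = (φ − β) mod 2π = 5.301106 rad → L = 2.34·(0.063373 + 11.671588 + 5.301106) = 2.34·17.036066 = 39.864395 m
RSL: p² = d² − 2 + 2cos(α−β) − 2d(sin α + sin β) = 99.941521; p = √p² = 9.997076; φ = atan2(cos α + cos β, d − sin α − sin β) − atan2(2, p) = -0.047751 rad; t = (α − φ) mod 2π = 0.025326 rad, q = (β − φ) mod 2π = 1.070778 rad → L = 2.34·(0.025326 + 9.997076 + 1.070778) = 2.34·11.093180 = 25.958041 m
RLR: c = (6 − d² + 2cos(α−β) + 2d(sin α − sin β))/8 = -16.399835, |c| > 1 → infeasible
LRL: c = (6 − d² + 2cos(α−β) − 2d(sin α − sin β))/8 = -11.619590, |c| > 1 → infeasible
Shortest: RSL with L = 25.958041 m ≈ 25.9580 m
Convert RSL to answer units (arcs ×180/π): t = 0.025326·180/π = 1.4511°, p = ρ·p = 2.34·9.997076 = 23.3932 m, q = 1.070778·180/π = 61.3511°, L = 25.9580 m.

RSL: t = 1.4511°, p = 23.3932 m, q = 61.3511°, L = 25.9580 m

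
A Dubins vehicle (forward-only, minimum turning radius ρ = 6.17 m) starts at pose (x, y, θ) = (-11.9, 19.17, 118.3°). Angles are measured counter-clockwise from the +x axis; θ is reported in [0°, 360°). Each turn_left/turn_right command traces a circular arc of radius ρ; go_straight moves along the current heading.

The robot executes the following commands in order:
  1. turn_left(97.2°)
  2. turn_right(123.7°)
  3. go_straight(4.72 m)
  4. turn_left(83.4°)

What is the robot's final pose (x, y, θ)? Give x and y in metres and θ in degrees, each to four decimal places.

set_pose: (x, y, θ) = (-11.9000, 19.1700, 118.3000°), ρ = 6.17
turn_left(97.2°): centre at ρ to the left, rotate +97.2° → (-20.9155, 21.2680, 215.5000°)
turn_right(123.7°): centre at ρ to the right, rotate −123.7° → (-30.6654, 26.0973, 91.8000°)
go_straight(4.72): x += 4.72·cos θ, y += 4.72·sin θ → (-30.8136, 30.8149, 91.8000°)
turn_left(83.4°): centre at ρ to the left, rotate +83.4° → (-36.4643, 36.7695, 175.2000°)

(-36.4643, 36.7695, 175.2000°)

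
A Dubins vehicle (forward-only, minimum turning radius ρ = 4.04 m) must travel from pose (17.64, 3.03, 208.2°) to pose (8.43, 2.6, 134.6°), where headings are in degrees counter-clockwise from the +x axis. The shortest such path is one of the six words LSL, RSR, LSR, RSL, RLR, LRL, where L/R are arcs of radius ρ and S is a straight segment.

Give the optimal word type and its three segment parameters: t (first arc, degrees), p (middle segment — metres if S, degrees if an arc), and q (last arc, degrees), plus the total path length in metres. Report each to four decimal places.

Let ψ = atan2(Δy, Δx) = atan2(-0.43, -9.21) = -177.3269° be the start→goal bearing.
Normalize: d = |goal − start| / ρ = 9.220033/4.04 = 2.282186, α = (θ_start − ψ) mod 360° = 25.5269° = 0.445528 rad, β = (θ_goal − ψ) mod 360° = 311.9269° = 5.444151 rad.
Common terms: sin α = 0.430935, cos α = 0.902383, sin β = -0.743998, cos β = 0.668182, cos(α−β) = 0.282341, d² = 5.208374. Work in radians in the unit-radius frame; every candidate has L = ρ·(t + p + q).
LSL: p² = 2 + d² − 2cos(α−β) + 2d(sin α − sin β) = 12.006522; p = √p² = 3.465043; φ = atan2(cos β − cos α, d + sin α − sin β) = -0.067641 rad; t = (φ − α) mod 2π = 5.770016 rad, q = (β − φ) mod 2π = 5.511793 rad → L = 4.04·(5.770016 + 3.465043 + 5.511793) = 4.04·14.746851 = 59.577279 m
RSR: p² = 2 + d² − 2cos(α−β) + 2d(sin β − sin α) = 1.280861; p = √p² = 1.131751; φ = atan2(cos α − cos β, d − sin α + sin β) = 0.208443 rad; t = (α − φ) mod 2π = 0.237085 rad, q = (φ − β) mod 2π = 1.047477 rad → L = 4.04·(0.237085 + 1.131751 + 1.047477) = 4.04·2.416313 = 9.761907 m
LSR: p² = d² − 2 + 2cos(α−β) + 2d(sin α + sin β) = 2.344120; p = √p² = 1.531052; φ = atan2(−cos α − cos β, d + sin α + sin β) − atan2(−2, p) = 0.244159 rad; t = (φ − α) mod 2π = 6.081816 rad, q = (φ − β) mod 2π = 1.083193 rad → L = 4.04·(6.081816 + 1.531052 + 1.083193) = 4.04·8.696061 = 35.132085 m
RSL: p² = d² − 2 + 2cos(α−β) − 2d(sin α + sin β) = 5.201995; p = √p² = 2.280788; φ = atan2(cos α + cos β, d − sin α − sin β) − atan2(2, p) = -0.175688 rad; t = (α − φ) mod 2π = 0.621216 rad, q = (β − φ) mod 2π = 5.619839 rad → L = 4.04·(0.621216 + 2.280788 + 5.619839) = 4.04·8.521843 = 34.428246 m
RLR: c = (6 − d² + 2cos(α−β) + 2d(sin α − sin β))/8 = 0.839892; p = 2π − arccos c = 5.709474 rad; φ = atan2(cos α − cos β, d − sin α + sin β) = 0.208443 rad; t = (α − φ + p/2) mod 2π = 3.091822 rad, q = (α − β − t + p) mod 2π = 3.902214 rad → L = 4.04·(3.091822 + 5.709474 + 3.902214) = 4.04·12.703510 = 51.322181 m
LRL: c = (6 − d² + 2cos(α−β) − 2d(sin α − sin β))/8 = -0.500815; p = 2π − arccos c = 4.187849 rad; φ = atan2(cos β − cos α, d + sin α − sin β) = -0.067641 rad; t = (φ − α + p/2) mod 2π = 1.580755 rad, q = (β − α − t + p) mod 2π = 1.322532 rad → L = 4.04·(1.580755 + 4.187849 + 1.322532) = 4.04·7.091135 = 28.648185 m
Shortest: RSR with L = 9.761907 m ≈ 9.7619 m
Convert RSR to answer units (arcs ×180/π): t = 0.237085·180/π = 13.5840°, p = ρ·p = 4.04·1.131751 = 4.5723 m, q = 1.047477·180/π = 60.0160°, L = 9.7619 m.

RSR: t = 13.5840°, p = 4.5723 m, q = 60.0160°, L = 9.7619 m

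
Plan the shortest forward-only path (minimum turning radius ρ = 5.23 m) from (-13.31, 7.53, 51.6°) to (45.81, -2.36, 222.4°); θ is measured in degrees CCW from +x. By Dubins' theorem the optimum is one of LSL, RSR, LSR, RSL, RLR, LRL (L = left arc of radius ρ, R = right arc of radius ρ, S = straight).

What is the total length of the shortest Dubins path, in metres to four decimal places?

Let ψ = atan2(Δy, Δx) = atan2(-9.89, 59.12) = -9.4969° be the start→goal bearing.
Normalize: d = |goal − start| / ρ = 59.941526/5.23 = 11.461095, α = (θ_start − ψ) mod 360° = 61.0969° = 1.066342 rad, β = (θ_goal − ψ) mod 360° = 231.8969° = 4.047364 rad.
Common terms: sin α = 0.875438, cos α = 0.483330, sin β = -0.786902, cos β = -0.617079, cos(α−β) = -0.987136, d² = 131.356693. Work in radians in the unit-radius frame; every candidate has L = ρ·(t + p + q).
LSL: p² = 2 + d² − 2cos(α−β) + 2d(sin α − sin β) = 173.435436; p = √p² = 13.169489; φ = atan2(cos β − cos α, d + sin α − sin β) = -0.083655 rad; t = (φ − α) mod 2π = 5.133188 rad, q = (β − φ) mod 2π = 4.131019 rad → L = 5.23·(5.133188 + 13.169489 + 4.131019) = 5.23·22.433696 = 117.328233 m
RSR: p² = 2 + d² − 2cos(α−β) + 2d(sin β − sin α) = 97.226496; p = √p² = 9.860350; φ = atan2(cos α − cos β, d − sin α + sin β) = 0.111832 rad; t = (α − φ) mod 2π = 0.954510 rad, q = (φ − β) mod 2π = 2.347653 rad → L = 5.23·(0.954510 + 9.860350 + 2.347653) = 5.23·13.162513 = 68.839941 m
LSR: p² = d² − 2 + 2cos(α−β) + 2d(sin α + sin β) = 129.411877; p = √p² = 11.375934; φ = atan2(−cos α − cos β, d + sin α + sin β) − atan2(−2, p) = 0.185611 rad; t = (φ − α) mod 2π = 5.402454 rad, q = (φ − β) mod 2π = 2.421432 rad → L = 5.23·(5.402454 + 11.375934 + 2.421432) = 5.23·19.199821 = 100.415062 m
RSL: p² = d² − 2 + 2cos(α−β) − 2d(sin α + sin β) = 125.352965; p = √p² = 11.196114; φ = atan2(cos α + cos β, d − sin α − sin β) − atan2(2, p) = -0.188529 rad; t = (α − φ) mod 2π = 1.254871 rad, q = (β − φ) mod 2π = 4.235893 rad → L = 5.23·(1.254871 + 11.196114 + 4.235893) = 5.23·16.686878 = 87.272373 m
RLR: c = (6 − d² + 2cos(α−β) + 2d(sin α − sin β))/8 = -11.153312, |c| > 1 → infeasible
LRL: c = (6 − d² + 2cos(α−β) − 2d(sin α − sin β))/8 = -20.679430, |c| > 1 → infeasible
Shortest: RSR with L = 68.839941 m ≈ 68.8399 m

68.8399 m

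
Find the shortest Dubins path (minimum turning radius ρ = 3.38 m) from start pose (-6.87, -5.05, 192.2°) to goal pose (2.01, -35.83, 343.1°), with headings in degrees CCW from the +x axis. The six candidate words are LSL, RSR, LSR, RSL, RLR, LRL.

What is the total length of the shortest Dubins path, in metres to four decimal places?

Let ψ = atan2(Δy, Δx) = atan2(-30.78, 8.88) = -73.9072° be the start→goal bearing.
Normalize: d = |goal − start| / ρ = 32.035337/3.38 = 9.477910, α = (θ_start − ψ) mod 360° = 266.1072° = 4.644447 rad, β = (θ_goal − ψ) mod 360° = 57.0072° = 0.994963 rad.
Common terms: sin α = -0.997693, cos α = -0.067890, sin β = 0.838739, cos β = 0.544534, cos(α−β) = -0.873772, d² = 89.830783. Work in radians in the unit-radius frame; every candidate has L = ρ·(t + p + q).
LSL: p² = 2 + d² − 2cos(α−β) + 2d(sin α − sin β) = 58.767255; p = √p² = 7.665980; φ = atan2(cos β − cos α, d + sin α − sin β) = 0.079974 rad; t = (φ − α) mod 2π = 1.718712 rad, q = (β − φ) mod 2π = 0.914990 rad → L = 3.38·(1.718712 + 7.665980 + 0.914990) = 3.38·10.299682 = 34.812926 m
RSR: p² = 2 + d² − 2cos(α−β) + 2d(sin β − sin α) = 128.389400; p = √p² = 11.330905; φ = atan2(cos α − cos β, d − sin α + sin β) = -0.054075 rad; t = (α − φ) mod 2π = 4.698522 rad, q = (φ − β) mod 2π = 5.234147 rad → L = 3.38·(4.698522 + 11.330905 + 5.234147) = 3.38·21.263573 = 71.870878 m
LSR: p² = d² − 2 + 2cos(α−β) + 2d(sin α + sin β) = 83.070139; p = √p² = 9.114282; φ = atan2(−cos α − cos β, d + sin α + sin β) − atan2(−2, p) = 0.164909 rad; t = (φ − α) mod 2π = 1.803647 rad, q = (φ − β) mod 2π = 5.453131 rad → L = 3.38·(1.803647 + 9.114282 + 5.453131) = 3.38·16.371060 = 55.334184 m
RSL: p² = d² − 2 + 2cos(α−β) − 2d(sin α + sin β) = 89.096339; p = √p² = 9.439086; φ = atan2(cos α + cos β, d − sin α − sin β) − atan2(2, p) = -0.159377 rad; t = (α − φ) mod 2π = 4.803823 rad, q = (β − φ) mod 2π = 1.154340 rad → L = 3.38·(4.803823 + 9.439086 + 1.154340) = 3.38·15.397249 = 52.042702 m
RLR: c = (6 − d² + 2cos(α−β) + 2d(sin α − sin β))/8 = -15.048675, |c| > 1 → infeasible
LRL: c = (6 − d² + 2cos(α−β) − 2d(sin α − sin β))/8 = -6.345907, |c| > 1 → infeasible
Shortest: LSL with L = 34.812926 m ≈ 34.8129 m

34.8129 m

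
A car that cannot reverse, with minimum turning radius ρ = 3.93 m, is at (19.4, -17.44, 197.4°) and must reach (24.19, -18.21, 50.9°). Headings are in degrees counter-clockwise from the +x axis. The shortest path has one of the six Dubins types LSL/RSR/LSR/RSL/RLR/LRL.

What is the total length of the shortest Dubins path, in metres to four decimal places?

Let ψ = atan2(Δy, Δx) = atan2(-0.77, 4.79) = -9.1323° be the start→goal bearing.
Normalize: d = |goal − start| / ρ = 4.851495/3.93 = 1.234477, α = (θ_start − ψ) mod 360° = 206.5323° = 3.604668 rad, β = (θ_goal − ψ) mod 360° = 60.0323° = 1.047761 rad.
Common terms: sin α = -0.446702, cos α = -0.894683, sin β = 0.866307, cos β = 0.499512, cos(α−β) = -0.833886, d² = 1.523933. Work in radians in the unit-radius frame; every candidate has L = ρ·(t + p + q).
LSL: p² = 2 + d² − 2cos(α−β) + 2d(sin α − sin β) = 1.949948; p = √p² = 1.396405; φ = atan2(cos β − cos α, d + sin α − sin β) = 1.627064 rad; t = (φ − α) mod 2π = 4.305582 rad, q = (β − φ) mod 2π = 5.703882 rad → L = 3.93·(4.305582 + 1.396405 + 5.703882) = 3.93·11.405869 = 44.825063 m
RSR: p² = 2 + d² − 2cos(α−β) + 2d(sin β − sin α) = 8.433462; p = √p² = 2.904042; φ = atan2(cos α − cos β, d − sin α + sin β) = -0.500755 rad; t = (α − φ) mod 2π = 4.105423 rad, q = (φ − β) mod 2π = 4.734670 rad → L = 3.93·(4.105423 + 2.904042 + 4.734670) = 3.93·11.744135 = 46.154451 m
LSR: p² = d² − 2 + 2cos(α−β) + 2d(sin α + sin β) = -1.107852 < 0 → infeasible
RSL: p² = d² − 2 + 2cos(α−β) − 2d(sin α + sin β) = -3.179824 < 0 → infeasible
RLR: c = (6 − d² + 2cos(α−β) + 2d(sin α − sin β))/8 = -0.054183; p = 2π − arccos c = 4.658180 rad; φ = atan2(cos α − cos β, d − sin α + sin β) = -0.500755 rad; t = (α − φ + p/2) mod 2π = 0.151327 rad, q = (α − β − t + p) mod 2π = 0.780574 rad → L = 3.93·(0.151327 + 4.658180 + 0.780574) = 3.93·5.590081 = 21.969020 m
LRL: c = (6 − d² + 2cos(α−β) − 2d(sin α − sin β))/8 = 0.756257; p = 2π − arccos c = 5.569961 rad; φ = atan2(cos β − cos α, d + sin α − sin β) = 1.627064 rad; t = (φ − α + p/2) mod 2π = 0.807377 rad, q = (β − α − t + p) mod 2π = 2.205677 rad → L = 3.93·(0.807377 + 5.569961 + 2.205677) = 3.93·8.583016 = 33.731251 m
Shortest: RLR with L = 21.969020 m ≈ 21.9690 m

21.9690 m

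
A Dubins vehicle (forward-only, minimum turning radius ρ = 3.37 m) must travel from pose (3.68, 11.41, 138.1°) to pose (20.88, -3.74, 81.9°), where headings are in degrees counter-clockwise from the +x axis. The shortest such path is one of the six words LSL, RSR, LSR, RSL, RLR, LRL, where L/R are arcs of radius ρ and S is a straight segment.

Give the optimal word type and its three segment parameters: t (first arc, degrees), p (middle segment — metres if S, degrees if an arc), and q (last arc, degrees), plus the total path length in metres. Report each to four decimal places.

LSL: t = 184.8458°, p = 20.1916 m, q = 118.9542°, L = 38.0604 m

Let ψ = atan2(Δy, Δx) = atan2(-15.15, 17.20) = -41.3740° be the start→goal bearing.
Normalize: d = |goal − start| / ρ = 22.920788/3.37 = 6.801421, α = (θ_start − ψ) mod 360° = 179.4740° = 3.132413 rad, β = (θ_goal − ψ) mod 360° = 123.2740° = 2.151538 rad.
Common terms: sin α = 0.009179, cos α = -0.999958, sin β = 0.836056, cos β = -0.548644, cos(α−β) = 0.556296, d² = 46.259323. Work in radians in the unit-radius frame; every candidate has L = ρ·(t + p + q).
LSL: p² = 2 + d² − 2cos(α−β) + 2d(sin α − sin β) = 35.898862; p = √p² = 5.991566; φ = atan2(cos β − cos α, d + sin α − sin β) = 0.075396 rad; t = (φ − α) mod 2π = 3.226168 rad, q = (β − φ) mod 2π = 2.076142 rad → L = 3.37·(3.226168 + 5.991566 + 2.076142) = 3.37·11.293876 = 38.060363 m
RSR: p² = 2 + d² − 2cos(α−β) + 2d(sin β − sin α) = 58.394601; p = √p² = 7.641636; φ = atan2(cos α − cos β, d − sin α + sin β) = -0.059094 rad; t = (α − φ) mod 2π = 3.191507 rad, q = (φ − β) mod 2π = 4.072553 rad → L = 3.37·(3.191507 + 7.641636 + 4.072553) = 3.37·14.905696 = 50.232197 m
LSR: p² = d² − 2 + 2cos(α−β) + 2d(sin α + sin β) = 56.869516; p = √p² = 7.541188; φ = atan2(−cos α − cos β, d + sin α + sin β) − atan2(−2, p) = 0.459060 rad; t = (φ − α) mod 2π = 3.609832 rad, q = (φ − β) mod 2π = 4.590707 rad → L = 3.37·(3.609832 + 7.541188 + 4.590707) = 3.37·15.741727 = 53.049620 m
RSL: p² = d² − 2 + 2cos(α−β) − 2d(sin α + sin β) = 33.874311; p = √p² = 5.820164; φ = atan2(cos α + cos β, d − sin α − sin β) − atan2(2, p) = -0.585358 rad; t = (α − φ) mod 2π = 3.717772 rad, q = (β − φ) mod 2π = 2.736897 rad → L = 3.37·(3.717772 + 5.820164 + 2.736897) = 3.37·12.274832 = 41.366185 m
RLR: c = (6 − d² + 2cos(α−β) + 2d(sin α − sin β))/8 = -6.299325, |c| > 1 → infeasible
LRL: c = (6 − d² + 2cos(α−β) − 2d(sin α − sin β))/8 = -3.487358, |c| > 1 → infeasible
Shortest: LSL with L = 38.060363 m ≈ 38.0604 m
Convert LSL to answer units (arcs ×180/π): t = 3.226168·180/π = 184.8458°, p = ρ·p = 3.37·5.991566 = 20.1916 m, q = 2.076142·180/π = 118.9542°, L = 38.0604 m.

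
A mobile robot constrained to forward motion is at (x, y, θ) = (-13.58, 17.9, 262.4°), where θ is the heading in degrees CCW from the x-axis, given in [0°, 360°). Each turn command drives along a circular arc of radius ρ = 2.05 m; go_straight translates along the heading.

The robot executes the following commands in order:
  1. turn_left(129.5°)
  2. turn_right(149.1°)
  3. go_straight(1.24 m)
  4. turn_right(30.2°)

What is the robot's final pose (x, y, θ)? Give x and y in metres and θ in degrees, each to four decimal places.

set_pose: (x, y, θ) = (-13.5800, 17.9000, 262.4000°), ρ = 2.05
turn_left(129.5°): centre at ρ to the left, rotate +129.5° → (-10.4647, 15.8885, 391.9000° ≡ 31.9000°)
turn_right(149.1°): centre at ρ to the right, rotate −149.1° → (-7.5581, 13.2110, -117.2000° ≡ 242.8000°)
go_straight(1.24): x += 1.24·cos θ, y += 1.24·sin θ → (-8.1249, 12.1082, 242.8000°)
turn_right(30.2°): centre at ρ to the right, rotate −30.2° → (-8.8437, 11.3182, 212.6000°)

(-8.8437, 11.3182, 212.6000°)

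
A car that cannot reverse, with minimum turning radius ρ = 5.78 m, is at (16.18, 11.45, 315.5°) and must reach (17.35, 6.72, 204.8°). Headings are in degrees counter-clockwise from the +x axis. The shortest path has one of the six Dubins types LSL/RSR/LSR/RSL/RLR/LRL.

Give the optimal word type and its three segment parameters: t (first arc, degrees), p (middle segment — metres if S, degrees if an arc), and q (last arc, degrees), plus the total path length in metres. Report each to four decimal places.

Let ψ = atan2(Δy, Δx) = atan2(-4.73, 1.17) = -76.1064° be the start→goal bearing.
Normalize: d = |goal − start| / ρ = 4.872556/5.78 = 0.843003, α = (θ_start − ψ) mod 360° = 31.6064° = 0.551635 rad, β = (θ_goal − ψ) mod 360° = 280.9064° = 4.902741 rad.
Common terms: sin α = 0.524080, cos α = 0.851669, sin β = -0.981938, cos β = 0.189204, cos(α−β) = -0.353475, d² = 0.710654. Work in radians in the unit-radius frame; every candidate has L = ρ·(t + p + q).
LSL: p² = 2 + d² − 2cos(α−β) + 2d(sin α − sin β) = 5.956758; p = √p² = 2.440647; φ = atan2(cos β − cos α, d + sin α − sin β) = -0.274878 rad; t = (φ − α) mod 2π = 5.456672 rad, q = (β − φ) mod 2π = 5.177619 rad → L = 5.78·(5.456672 + 2.440647 + 5.177619) = 5.78·13.074938 = 75.573143 m
RSR: p² = 2 + d² − 2cos(α−β) + 2d(sin β − sin α) = 0.878449; p = √p² = 0.937256; φ = atan2(cos α − cos β, d − sin α + sin β) = 2.356610 rad; t = (α − φ) mod 2π = 4.478210 rad, q = (φ − β) mod 2π = 3.737055 rad → L = 5.78·(4.478210 + 0.937256 + 3.737055) = 5.78·9.152521 = 52.901569 m
LSR: p² = d² − 2 + 2cos(α−β) + 2d(sin α + sin β) = -2.768246 < 0 → infeasible
RSL: p² = d² − 2 + 2cos(α−β) − 2d(sin α + sin β) = -1.224346 < 0 → infeasible
RLR: c = (6 − d² + 2cos(α−β) + 2d(sin α − sin β))/8 = 0.890194; p = 2π − arccos c = 5.810160 rad; φ = atan2(cos α − cos β, d − sin α + sin β) = 2.356610 rad; t = (α − φ + p/2) mod 2π = 1.100105 rad, q = (α − β − t + p) mod 2π = 0.358949 rad → L = 5.78·(1.100105 + 5.810160 + 0.358949) = 5.78·7.269213 = 42.016054 m
LRL: c = (6 − d² + 2cos(α−β) − 2d(sin α − sin β))/8 = 0.255405; p = 2π − arccos c = 4.970656 rad; φ = atan2(cos β − cos α, d + sin α − sin β) = -0.274878 rad; t = (φ − α + p/2) mod 2π = 1.658815 rad, q = (β − α − t + p) mod 2π = 1.379762 rad → L = 5.78·(1.658815 + 4.970656 + 1.379762) = 5.78·8.009232 = 46.293362 m
Shortest: RLR with L = 42.016054 m ≈ 42.0161 m
Convert RLR to answer units (arcs ×180/π): t = 1.100105·180/π = 63.0314°, p = 5.810160·180/π = 332.8976°, q = 0.358949·180/π = 20.5663°, L = 42.0161 m.

RLR: t = 63.0314°, p = 332.8976°, q = 20.5663°, L = 42.0161 m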